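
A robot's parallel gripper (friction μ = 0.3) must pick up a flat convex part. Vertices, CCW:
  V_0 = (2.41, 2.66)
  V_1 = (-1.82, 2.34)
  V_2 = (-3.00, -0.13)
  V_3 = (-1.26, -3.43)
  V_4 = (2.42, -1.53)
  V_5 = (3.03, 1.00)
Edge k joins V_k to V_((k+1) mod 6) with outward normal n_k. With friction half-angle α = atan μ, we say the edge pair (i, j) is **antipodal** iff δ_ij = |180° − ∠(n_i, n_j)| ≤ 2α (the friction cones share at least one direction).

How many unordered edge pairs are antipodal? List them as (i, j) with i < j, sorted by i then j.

α = atan 0.3 = 16.70°;  2α = 33.40°
n_0 = (-0.0754, +0.9972)
n_1 = (-0.9023, +0.4311)
n_2 = (-0.8846, -0.4664)
n_3 = (+0.4588, -0.8886)
n_4 = (+0.9721, -0.2344)
n_5 = (+0.9368, +0.3499)
  (0,1): δ = 119.86°  ·
  (0,2): δ = 66.52°  ·
  (0,3): δ = 22.98°  ✓
  (0,4): δ = 72.12°  ·
  (0,5): δ = 106.15°  ·
  (1,2): δ = 126.66°  ·
  (1,3): δ = 37.16°  ·
  (1,4): δ = 11.98°  ✓
  (1,5): δ = 46.02°  ·
  (2,3): δ = 90.49°  ·
  (2,4): δ = 41.36°  ·
  (2,5): δ = 7.32°  ✓
  (3,4): δ = 130.86°  ·
  (3,5): δ = 96.83°  ·
  (4,5): δ = 145.96°  ·
antipodal pairs: 3

count = 3; pairs: (0,3), (1,4), (2,5)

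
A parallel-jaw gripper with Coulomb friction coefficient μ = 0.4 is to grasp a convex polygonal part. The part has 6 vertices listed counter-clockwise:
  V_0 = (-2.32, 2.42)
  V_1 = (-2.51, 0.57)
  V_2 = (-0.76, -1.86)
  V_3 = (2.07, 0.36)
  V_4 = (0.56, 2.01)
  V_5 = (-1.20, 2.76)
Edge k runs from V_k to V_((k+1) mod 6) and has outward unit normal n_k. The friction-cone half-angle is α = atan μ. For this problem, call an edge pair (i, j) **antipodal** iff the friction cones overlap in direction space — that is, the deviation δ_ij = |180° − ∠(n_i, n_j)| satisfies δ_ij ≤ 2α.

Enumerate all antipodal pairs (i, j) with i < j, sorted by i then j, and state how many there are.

α = atan 0.4 = 21.80°;  2α = 43.60°
n_0 = (-0.9948, +0.1022)
n_1 = (-0.8115, -0.5844)
n_2 = (+0.6172, -0.7868)
n_3 = (+0.7377, +0.6751)
n_4 = (+0.3920, +0.9200)
n_5 = (-0.2905, +0.9569)
  (0,1): δ = 138.38°  ·
  (0,2): δ = 46.02°  ·
  (0,3): δ = 48.33°  ·
  (0,4): δ = 72.78°  ·
  (0,5): δ = 112.75°  ·
  (1,2): δ = 87.65°  ·
  (1,3): δ = 6.70°  ✓
  (1,4): δ = 31.16°  ✓
  (1,5): δ = 71.13°  ·
  (2,3): δ = 85.65°  ·
  (2,4): δ = 61.19°  ·
  (2,5): δ = 21.23°  ✓
  (3,4): δ = 155.54°  ·
  (3,5): δ = 115.58°  ·
  (4,5): δ = 140.03°  ·
antipodal pairs: 3

count = 3; pairs: (1,3), (1,4), (2,5)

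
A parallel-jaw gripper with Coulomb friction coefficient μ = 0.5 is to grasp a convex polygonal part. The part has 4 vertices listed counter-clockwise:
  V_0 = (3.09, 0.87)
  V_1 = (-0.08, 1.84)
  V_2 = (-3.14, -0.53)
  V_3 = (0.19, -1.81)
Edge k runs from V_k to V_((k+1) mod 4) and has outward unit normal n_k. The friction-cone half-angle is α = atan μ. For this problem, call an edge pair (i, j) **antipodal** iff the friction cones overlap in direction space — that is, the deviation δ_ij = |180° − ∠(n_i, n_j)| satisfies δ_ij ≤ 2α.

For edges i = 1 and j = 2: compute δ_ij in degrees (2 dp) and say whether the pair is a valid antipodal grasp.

α = atan 0.5 = 26.57°;  2α = 53.13°
edge 1: e_1 = (-3.06, -2.37);  n_1 = (-0.6123, +0.7906)
edge 2: e_2 = (+3.33, -1.28);  n_2 = (-0.3588, -0.9334)
∠(n_1, n_2) = 121.22°
δ = |180° − 121.22°| = 58.78°
58.78° > 2α = 53.13°  →  invalid

δ = 58.78°, invalid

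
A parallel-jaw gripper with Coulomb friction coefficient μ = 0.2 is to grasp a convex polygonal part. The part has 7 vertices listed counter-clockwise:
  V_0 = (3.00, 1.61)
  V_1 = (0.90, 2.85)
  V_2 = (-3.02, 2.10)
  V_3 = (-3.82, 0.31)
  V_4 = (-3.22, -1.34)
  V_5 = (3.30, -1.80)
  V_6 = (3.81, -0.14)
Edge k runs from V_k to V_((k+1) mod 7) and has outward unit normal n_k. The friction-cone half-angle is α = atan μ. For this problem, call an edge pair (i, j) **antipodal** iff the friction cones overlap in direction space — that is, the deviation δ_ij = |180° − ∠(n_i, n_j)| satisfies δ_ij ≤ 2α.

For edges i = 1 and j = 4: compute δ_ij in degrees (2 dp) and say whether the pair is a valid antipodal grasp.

δ = 14.87°, valid

α = atan 0.2 = 11.31°;  2α = 22.62°
edge 1: e_1 = (-3.92, -0.75);  n_1 = (-0.1879, +0.9822)
edge 4: e_4 = (+6.52, -0.46);  n_4 = (-0.0704, -0.9975)
∠(n_1, n_4) = 165.13°
δ = |180° − 165.13°| = 14.87°
14.87° ≤ 2α = 22.62°  →  valid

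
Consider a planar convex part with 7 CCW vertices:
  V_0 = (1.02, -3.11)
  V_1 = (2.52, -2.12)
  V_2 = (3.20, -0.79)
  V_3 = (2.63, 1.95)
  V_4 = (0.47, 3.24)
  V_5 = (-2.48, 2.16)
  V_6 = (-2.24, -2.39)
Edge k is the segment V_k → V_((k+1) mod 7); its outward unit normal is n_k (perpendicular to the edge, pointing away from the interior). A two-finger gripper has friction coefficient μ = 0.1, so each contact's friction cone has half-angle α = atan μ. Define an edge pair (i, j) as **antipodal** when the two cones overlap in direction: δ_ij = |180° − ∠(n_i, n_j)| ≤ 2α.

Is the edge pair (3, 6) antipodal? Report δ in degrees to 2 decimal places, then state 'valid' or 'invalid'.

α = atan 0.1 = 5.71°;  2α = 11.42°
edge 3: e_3 = (-2.16, +1.29);  n_3 = (+0.5127, +0.8585)
edge 6: e_6 = (+3.26, -0.72);  n_6 = (-0.2157, -0.9765)
∠(n_3, n_6) = 161.61°
δ = |180° − 161.61°| = 18.39°
18.39° > 2α = 11.42°  →  invalid

δ = 18.39°, invalid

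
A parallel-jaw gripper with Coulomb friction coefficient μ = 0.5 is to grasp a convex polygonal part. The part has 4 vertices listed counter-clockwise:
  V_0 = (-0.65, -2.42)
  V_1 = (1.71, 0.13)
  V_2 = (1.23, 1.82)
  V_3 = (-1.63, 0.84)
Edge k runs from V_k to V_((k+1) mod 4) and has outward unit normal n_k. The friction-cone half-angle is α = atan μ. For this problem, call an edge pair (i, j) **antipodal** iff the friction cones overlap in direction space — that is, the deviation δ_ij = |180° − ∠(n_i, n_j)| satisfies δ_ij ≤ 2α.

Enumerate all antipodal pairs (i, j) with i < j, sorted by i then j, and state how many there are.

α = atan 0.5 = 26.57°;  2α = 53.13°
n_0 = (+0.7339, -0.6792)
n_1 = (+0.9620, +0.2732)
n_2 = (-0.3242, +0.9460)
n_3 = (-0.9577, -0.2879)
  (0,1): δ = 121.36°  ·
  (0,2): δ = 28.30°  ✓
  (0,3): δ = 59.52°  ·
  (1,2): δ = 86.94°  ·
  (1,3): δ = 0.88°  ✓
  (2,3): δ = 92.18°  ·
antipodal pairs: 2

count = 2; pairs: (0,2), (1,3)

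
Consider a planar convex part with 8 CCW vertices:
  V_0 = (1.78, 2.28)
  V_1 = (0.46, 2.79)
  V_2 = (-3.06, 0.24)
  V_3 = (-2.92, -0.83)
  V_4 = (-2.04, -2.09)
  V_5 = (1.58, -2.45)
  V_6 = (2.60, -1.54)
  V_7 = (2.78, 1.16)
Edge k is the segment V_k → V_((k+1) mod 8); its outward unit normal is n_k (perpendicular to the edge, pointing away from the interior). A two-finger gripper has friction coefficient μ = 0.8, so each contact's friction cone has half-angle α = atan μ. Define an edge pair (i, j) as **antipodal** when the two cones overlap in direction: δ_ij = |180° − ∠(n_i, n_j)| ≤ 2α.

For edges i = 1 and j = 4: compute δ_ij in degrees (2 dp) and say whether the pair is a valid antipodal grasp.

α = atan 0.8 = 38.66°;  2α = 77.32°
edge 1: e_1 = (-3.52, -2.55);  n_1 = (-0.5867, +0.8098)
edge 4: e_4 = (+3.62, -0.36);  n_4 = (-0.0990, -0.9951)
∠(n_1, n_4) = 138.40°
δ = |180° − 138.40°| = 41.60°
41.60° ≤ 2α = 77.32°  →  valid

δ = 41.60°, valid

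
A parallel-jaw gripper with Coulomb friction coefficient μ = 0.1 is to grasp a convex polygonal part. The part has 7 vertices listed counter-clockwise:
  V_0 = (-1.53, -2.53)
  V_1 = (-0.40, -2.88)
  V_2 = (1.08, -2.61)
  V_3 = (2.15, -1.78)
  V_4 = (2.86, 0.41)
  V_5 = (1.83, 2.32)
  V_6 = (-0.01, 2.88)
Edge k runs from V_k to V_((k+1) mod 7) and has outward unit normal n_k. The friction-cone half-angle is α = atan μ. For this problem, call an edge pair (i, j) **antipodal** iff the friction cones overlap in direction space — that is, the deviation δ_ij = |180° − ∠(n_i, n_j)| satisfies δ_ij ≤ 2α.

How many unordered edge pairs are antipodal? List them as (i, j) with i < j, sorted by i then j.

α = atan 0.1 = 5.71°;  2α = 11.42°
n_0 = (-0.2959, -0.9552)
n_1 = (+0.1795, -0.9838)
n_2 = (+0.6129, -0.7901)
n_3 = (+0.9513, -0.3084)
n_4 = (+0.8802, +0.4746)
n_5 = (+0.2912, +0.9567)
n_6 = (-0.9627, +0.2705)
  (0,1): δ = 152.45°  ·
  (0,2): δ = 124.99°  ·
  (0,3): δ = 90.75°  ·
  (0,4): δ = 44.45°  ·
  (0,5): δ = 0.28°  ✓
  (0,6): δ = 91.52°  ·
  (1,2): δ = 152.54°  ·
  (1,3): δ = 118.30°  ·
  (1,4): δ = 72.00°  ·
  (1,5): δ = 27.27°  ·
  (1,6): δ = 63.97°  ·
  (2,3): δ = 145.76°  ·
  (2,4): δ = 99.46°  ·
  (2,5): δ = 54.73°  ·
  (2,6): δ = 36.51°  ·
  (3,4): δ = 133.70°  ·
  (3,5): δ = 88.96°  ·
  (3,6): δ = 2.27°  ✓
  (4,5): δ = 135.26°  ·
  (4,6): δ = 44.03°  ·
  (5,6): δ = 88.77°  ·
antipodal pairs: 2

count = 2; pairs: (0,5), (3,6)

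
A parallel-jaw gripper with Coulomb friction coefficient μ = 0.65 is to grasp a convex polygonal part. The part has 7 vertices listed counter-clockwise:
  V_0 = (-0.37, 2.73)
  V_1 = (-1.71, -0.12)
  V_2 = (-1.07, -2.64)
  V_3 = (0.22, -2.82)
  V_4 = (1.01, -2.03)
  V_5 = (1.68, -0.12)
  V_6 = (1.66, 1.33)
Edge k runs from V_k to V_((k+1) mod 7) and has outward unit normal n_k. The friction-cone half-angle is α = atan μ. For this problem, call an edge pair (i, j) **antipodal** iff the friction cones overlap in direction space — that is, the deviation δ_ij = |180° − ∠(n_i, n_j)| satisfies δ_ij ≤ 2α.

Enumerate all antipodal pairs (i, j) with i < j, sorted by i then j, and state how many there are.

α = atan 0.65 = 33.02°;  2α = 66.05°
n_0 = (-0.9050, +0.4255)
n_1 = (-0.9692, -0.2462)
n_2 = (-0.1382, -0.9904)
n_3 = (+0.7071, -0.7071)
n_4 = (+0.9436, -0.3310)
n_5 = (+0.9999, +0.0138)
n_6 = (+0.5677, +0.8232)
  (0,1): δ = 140.57°  ·
  (0,2): δ = 72.76°  ·
  (0,3): δ = 19.82°  ✓
  (0,4): δ = 5.85°  ✓
  (0,5): δ = 25.97°  ✓
  (0,6): δ = 80.59°  ·
  (1,2): δ = 112.19°  ·
  (1,3): δ = 59.25°  ✓
  (1,4): δ = 33.58°  ✓
  (1,5): δ = 13.46°  ✓
  (1,6): δ = 41.16°  ✓
  (2,3): δ = 127.06°  ·
  (2,4): δ = 101.39°  ·
  (2,5): δ = 81.27°  ·
  (2,6): δ = 26.65°  ✓
  (3,4): δ = 154.33°  ·
  (3,5): δ = 134.21°  ·
  (3,6): δ = 79.59°  ·
  (4,5): δ = 159.88°  ·
  (4,6): δ = 105.26°  ·
  (5,6): δ = 125.38°  ·
antipodal pairs: 8

count = 8; pairs: (0,3), (0,4), (0,5), (1,3), (1,4), (1,5), (1,6), (2,6)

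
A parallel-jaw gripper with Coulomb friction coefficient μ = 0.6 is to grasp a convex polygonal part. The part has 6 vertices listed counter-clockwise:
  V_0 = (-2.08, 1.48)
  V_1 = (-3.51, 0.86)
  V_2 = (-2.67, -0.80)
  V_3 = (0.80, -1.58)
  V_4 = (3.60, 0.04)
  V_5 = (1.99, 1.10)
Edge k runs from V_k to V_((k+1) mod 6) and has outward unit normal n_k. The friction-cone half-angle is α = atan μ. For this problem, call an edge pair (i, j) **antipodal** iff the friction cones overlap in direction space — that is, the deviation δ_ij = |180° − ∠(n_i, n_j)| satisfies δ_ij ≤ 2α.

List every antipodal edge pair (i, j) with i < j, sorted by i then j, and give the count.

α = atan 0.6 = 30.96°;  2α = 61.93°
n_0 = (-0.3978, +0.9175)
n_1 = (-0.8923, -0.4515)
n_2 = (-0.2193, -0.9757)
n_3 = (+0.5008, -0.8656)
n_4 = (+0.5499, +0.8352)
n_5 = (+0.0930, +0.9957)
  (0,1): δ = 86.60°  ·
  (0,2): δ = 36.11°  ✓
  (0,3): δ = 6.61°  ✓
  (0,4): δ = 123.20°  ·
  (0,5): δ = 151.23°  ·
  (1,2): δ = 129.51°  ·
  (1,3): δ = 86.79°  ·
  (1,4): δ = 29.80°  ✓
  (1,5): δ = 57.83°  ✓
  (2,3): δ = 137.28°  ·
  (2,4): δ = 20.69°  ✓
  (2,5): δ = 7.33°  ✓
  (3,4): δ = 63.41°  ·
  (3,5): δ = 35.39°  ✓
  (4,5): δ = 151.97°  ·
antipodal pairs: 7

count = 7; pairs: (0,2), (0,3), (1,4), (1,5), (2,4), (2,5), (3,5)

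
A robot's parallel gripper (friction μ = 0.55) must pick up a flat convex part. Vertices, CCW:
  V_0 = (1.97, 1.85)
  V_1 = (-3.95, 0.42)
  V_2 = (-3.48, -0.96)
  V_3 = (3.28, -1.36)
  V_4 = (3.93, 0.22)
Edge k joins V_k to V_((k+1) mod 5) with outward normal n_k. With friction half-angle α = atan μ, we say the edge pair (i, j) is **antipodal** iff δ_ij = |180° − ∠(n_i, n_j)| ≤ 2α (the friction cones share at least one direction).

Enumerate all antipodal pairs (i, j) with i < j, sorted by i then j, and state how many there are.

α = atan 0.55 = 28.81°;  2α = 57.62°
n_0 = (-0.2348, +0.9720)
n_1 = (-0.9466, -0.3224)
n_2 = (-0.0591, -0.9983)
n_3 = (+0.9248, -0.3805)
n_4 = (+0.6394, +0.7689)
  (0,1): δ = 84.77°  ·
  (0,2): δ = 16.97°  ✓
  (0,3): δ = 54.06°  ✓
  (0,4): δ = 126.67°  ·
  (1,2): δ = 112.19°  ·
  (1,3): δ = 41.17°  ✓
  (1,4): δ = 31.44°  ✓
  (2,3): δ = 108.98°  ·
  (2,4): δ = 36.36°  ✓
  (3,4): δ = 107.39°  ·
antipodal pairs: 5

count = 5; pairs: (0,2), (0,3), (1,3), (1,4), (2,4)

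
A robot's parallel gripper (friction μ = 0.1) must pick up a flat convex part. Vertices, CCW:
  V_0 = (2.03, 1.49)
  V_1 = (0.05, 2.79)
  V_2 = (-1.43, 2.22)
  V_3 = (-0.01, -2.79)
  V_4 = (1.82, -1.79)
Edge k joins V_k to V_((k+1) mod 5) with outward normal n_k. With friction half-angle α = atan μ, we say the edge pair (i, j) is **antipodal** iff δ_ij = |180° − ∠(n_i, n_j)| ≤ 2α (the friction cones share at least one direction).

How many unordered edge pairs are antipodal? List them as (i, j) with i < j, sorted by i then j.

count = 1; pairs: (1,3)

α = atan 0.1 = 5.71°;  2α = 11.42°
n_0 = (+0.5488, +0.8359)
n_1 = (-0.3594, +0.9332)
n_2 = (-0.9621, -0.2727)
n_3 = (+0.4795, -0.8775)
n_4 = (+0.9980, -0.0639)
  (0,1): δ = 125.65°  ·
  (0,2): δ = 40.89°  ·
  (0,3): δ = 61.94°  ·
  (0,4): δ = 119.62°  ·
  (1,2): δ = 95.24°  ·
  (1,3): δ = 7.59°  ✓
  (1,4): δ = 65.27°  ·
  (2,3): δ = 77.17°  ·
  (2,4): δ = 19.49°  ·
  (3,4): δ = 122.32°  ·
antipodal pairs: 1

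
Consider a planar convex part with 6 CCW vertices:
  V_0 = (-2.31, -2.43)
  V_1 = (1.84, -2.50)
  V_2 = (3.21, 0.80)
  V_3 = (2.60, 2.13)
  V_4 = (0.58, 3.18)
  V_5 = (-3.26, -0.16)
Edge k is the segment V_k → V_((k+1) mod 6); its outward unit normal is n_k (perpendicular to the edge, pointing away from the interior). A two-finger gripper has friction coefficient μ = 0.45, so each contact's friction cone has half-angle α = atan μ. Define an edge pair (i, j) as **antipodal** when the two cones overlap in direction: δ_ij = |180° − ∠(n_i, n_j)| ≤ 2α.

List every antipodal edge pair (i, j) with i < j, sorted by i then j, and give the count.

count = 6; pairs: (0,3), (0,4), (1,4), (1,5), (2,5), (3,5)

α = atan 0.45 = 24.23°;  2α = 48.46°
n_0 = (-0.0169, -0.9999)
n_1 = (+0.9236, -0.3834)
n_2 = (+0.9090, +0.4169)
n_3 = (+0.4612, +0.8873)
n_4 = (-0.6563, +0.7545)
n_5 = (-0.9225, -0.3861)
  (0,1): δ = 111.58°  ·
  (0,2): δ = 64.40°  ·
  (0,3): δ = 26.50°  ✓
  (0,4): δ = 41.98°  ✓
  (0,5): δ = 113.68°  ·
  (1,2): δ = 132.82°  ·
  (1,3): δ = 94.92°  ·
  (1,4): δ = 26.44°  ✓
  (1,5): δ = 45.26°  ✓
  (2,3): δ = 142.10°  ·
  (2,4): δ = 73.62°  ·
  (2,5): δ = 1.93°  ✓
  (3,4): δ = 111.52°  ·
  (3,5): δ = 39.83°  ✓
  (4,5): δ = 108.31°  ·
antipodal pairs: 6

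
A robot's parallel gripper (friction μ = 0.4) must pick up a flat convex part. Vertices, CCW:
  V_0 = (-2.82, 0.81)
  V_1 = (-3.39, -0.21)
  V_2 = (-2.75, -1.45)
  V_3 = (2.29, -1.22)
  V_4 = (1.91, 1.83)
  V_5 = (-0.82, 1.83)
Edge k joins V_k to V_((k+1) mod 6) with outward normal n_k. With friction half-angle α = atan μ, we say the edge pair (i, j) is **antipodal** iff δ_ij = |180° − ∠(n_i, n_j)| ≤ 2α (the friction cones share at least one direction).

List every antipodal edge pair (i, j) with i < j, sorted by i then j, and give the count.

α = atan 0.4 = 21.80°;  2α = 43.60°
n_0 = (-0.8729, +0.4878)
n_1 = (-0.8886, -0.4586)
n_2 = (+0.0456, -0.9990)
n_3 = (+0.9923, +0.1236)
n_4 = (+0.0000, +1.0000)
n_5 = (-0.4543, +0.8908)
  (0,1): δ = 123.50°  ·
  (0,2): δ = 58.19°  ·
  (0,3): δ = 36.30°  ✓
  (0,4): δ = 119.20°  ·
  (0,5): δ = 146.22°  ·
  (1,2): δ = 114.69°  ·
  (1,3): δ = 20.20°  ✓
  (1,4): δ = 62.70°  ·
  (1,5): δ = 89.72°  ·
  (2,3): δ = 85.51°  ·
  (2,4): δ = 2.61°  ✓
  (2,5): δ = 24.41°  ✓
  (3,4): δ = 97.10°  ·
  (3,5): δ = 70.08°  ·
  (4,5): δ = 152.98°  ·
antipodal pairs: 4

count = 4; pairs: (0,3), (1,3), (2,4), (2,5)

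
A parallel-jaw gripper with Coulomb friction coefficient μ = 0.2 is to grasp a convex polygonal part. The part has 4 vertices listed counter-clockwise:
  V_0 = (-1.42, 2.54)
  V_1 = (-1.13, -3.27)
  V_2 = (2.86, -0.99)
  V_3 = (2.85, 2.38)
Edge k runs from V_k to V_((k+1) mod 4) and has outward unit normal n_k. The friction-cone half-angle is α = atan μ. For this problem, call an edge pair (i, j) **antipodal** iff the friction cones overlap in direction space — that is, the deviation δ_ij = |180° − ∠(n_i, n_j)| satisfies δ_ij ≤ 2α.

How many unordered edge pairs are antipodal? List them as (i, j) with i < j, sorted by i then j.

count = 1; pairs: (0,2)

α = atan 0.2 = 11.31°;  2α = 22.62°
n_0 = (-0.9988, -0.0499)
n_1 = (+0.4961, -0.8682)
n_2 = (+1.0000, +0.0030)
n_3 = (+0.0374, +0.9993)
  (0,1): δ = 63.11°  ·
  (0,2): δ = 2.69°  ✓
  (0,3): δ = 85.00°  ·
  (1,2): δ = 119.57°  ·
  (1,3): δ = 31.89°  ·
  (2,3): δ = 92.32°  ·
antipodal pairs: 1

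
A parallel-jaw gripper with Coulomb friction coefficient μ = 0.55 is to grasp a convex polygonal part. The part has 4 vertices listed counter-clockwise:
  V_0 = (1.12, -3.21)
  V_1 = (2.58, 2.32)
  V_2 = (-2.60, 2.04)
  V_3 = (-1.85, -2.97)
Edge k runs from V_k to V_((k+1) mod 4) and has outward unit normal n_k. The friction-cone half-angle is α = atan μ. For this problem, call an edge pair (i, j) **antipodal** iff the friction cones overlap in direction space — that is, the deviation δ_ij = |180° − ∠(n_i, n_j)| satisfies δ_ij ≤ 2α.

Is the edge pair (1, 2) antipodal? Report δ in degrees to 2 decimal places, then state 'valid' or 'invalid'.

α = atan 0.55 = 28.81°;  2α = 57.62°
edge 1: e_1 = (-5.18, -0.28);  n_1 = (-0.0540, +0.9985)
edge 2: e_2 = (+0.75, -5.01);  n_2 = (-0.9890, -0.1481)
∠(n_1, n_2) = 95.42°
δ = |180° − 95.42°| = 84.58°
84.58° > 2α = 57.62°  →  invalid

δ = 84.58°, invalid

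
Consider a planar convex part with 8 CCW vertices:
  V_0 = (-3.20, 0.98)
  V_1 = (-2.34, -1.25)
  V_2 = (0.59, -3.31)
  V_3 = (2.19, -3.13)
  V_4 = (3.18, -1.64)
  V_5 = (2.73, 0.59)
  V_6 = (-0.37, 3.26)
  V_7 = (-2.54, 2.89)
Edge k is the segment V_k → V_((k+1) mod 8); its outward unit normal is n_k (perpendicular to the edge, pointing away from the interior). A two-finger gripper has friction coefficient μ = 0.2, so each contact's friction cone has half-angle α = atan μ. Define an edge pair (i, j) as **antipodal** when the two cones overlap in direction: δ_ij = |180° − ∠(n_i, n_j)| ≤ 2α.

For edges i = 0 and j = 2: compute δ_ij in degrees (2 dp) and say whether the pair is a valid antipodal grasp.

δ = 104.67°, invalid

α = atan 0.2 = 11.31°;  2α = 22.62°
edge 0: e_0 = (+0.86, -2.23);  n_0 = (-0.9330, -0.3598)
edge 2: e_2 = (+1.60, +0.18);  n_2 = (+0.1118, -0.9937)
∠(n_0, n_2) = 75.33°
δ = |180° − 75.33°| = 104.67°
104.67° > 2α = 22.62°  →  invalid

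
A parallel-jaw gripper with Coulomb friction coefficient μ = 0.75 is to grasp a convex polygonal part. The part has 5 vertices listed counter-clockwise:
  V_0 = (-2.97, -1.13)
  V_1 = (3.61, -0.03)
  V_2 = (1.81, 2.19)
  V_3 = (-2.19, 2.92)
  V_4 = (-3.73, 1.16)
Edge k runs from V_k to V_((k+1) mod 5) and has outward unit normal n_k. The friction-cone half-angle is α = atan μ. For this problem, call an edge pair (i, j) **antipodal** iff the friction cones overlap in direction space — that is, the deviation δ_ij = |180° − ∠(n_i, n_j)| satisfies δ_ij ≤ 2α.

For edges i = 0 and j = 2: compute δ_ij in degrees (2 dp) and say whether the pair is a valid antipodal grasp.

δ = 19.83°, valid

α = atan 0.75 = 36.87°;  2α = 73.74°
edge 0: e_0 = (+6.58, +1.10);  n_0 = (+0.1649, -0.9863)
edge 2: e_2 = (-4.00, +0.73);  n_2 = (+0.1795, +0.9838)
∠(n_0, n_2) = 160.17°
δ = |180° − 160.17°| = 19.83°
19.83° ≤ 2α = 73.74°  →  valid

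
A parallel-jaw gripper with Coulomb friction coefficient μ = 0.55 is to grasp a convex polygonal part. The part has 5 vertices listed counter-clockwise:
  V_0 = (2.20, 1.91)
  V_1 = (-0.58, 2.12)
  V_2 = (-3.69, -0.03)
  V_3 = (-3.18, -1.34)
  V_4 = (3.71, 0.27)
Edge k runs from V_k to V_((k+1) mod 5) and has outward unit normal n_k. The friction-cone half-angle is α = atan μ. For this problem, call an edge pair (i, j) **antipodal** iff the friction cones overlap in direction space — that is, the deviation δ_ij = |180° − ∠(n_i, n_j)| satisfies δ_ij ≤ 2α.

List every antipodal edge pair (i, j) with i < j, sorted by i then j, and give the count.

count = 3; pairs: (0,3), (1,3), (2,4)

α = atan 0.55 = 28.81°;  2α = 57.62°
n_0 = (+0.0753, +0.9972)
n_1 = (-0.5687, +0.8226)
n_2 = (-0.9319, -0.3628)
n_3 = (+0.2275, -0.9738)
n_4 = (+0.7357, +0.6773)
  (0,1): δ = 141.02°  ·
  (0,2): δ = 64.41°  ·
  (0,3): δ = 17.47°  ✓
  (0,4): δ = 136.96°  ·
  (1,2): δ = 103.39°  ·
  (1,3): δ = 21.50°  ✓
  (1,4): δ = 97.98°  ·
  (2,3): δ = 98.12°  ·
  (2,4): δ = 21.37°  ✓
  (3,4): δ = 60.52°  ·
antipodal pairs: 3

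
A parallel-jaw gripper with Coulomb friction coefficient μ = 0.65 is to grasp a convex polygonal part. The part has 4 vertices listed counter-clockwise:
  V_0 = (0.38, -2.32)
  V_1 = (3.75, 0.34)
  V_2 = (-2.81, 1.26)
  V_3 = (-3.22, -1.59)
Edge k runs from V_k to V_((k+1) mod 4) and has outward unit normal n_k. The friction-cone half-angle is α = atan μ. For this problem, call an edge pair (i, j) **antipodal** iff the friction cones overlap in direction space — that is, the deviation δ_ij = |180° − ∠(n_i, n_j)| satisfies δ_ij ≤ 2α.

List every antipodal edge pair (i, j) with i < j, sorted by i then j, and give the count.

count = 3; pairs: (0,1), (0,2), (1,3)

α = atan 0.65 = 33.02°;  2α = 66.05°
n_0 = (+0.6196, -0.7849)
n_1 = (+0.1389, +0.9903)
n_2 = (-0.9898, +0.1424)
n_3 = (-0.1987, -0.9801)
  (0,1): δ = 46.27°  ✓
  (0,2): δ = 43.53°  ✓
  (0,3): δ = 130.25°  ·
  (1,2): δ = 90.20°  ·
  (1,3): δ = 3.48°  ✓
  (2,3): δ = 93.28°  ·
antipodal pairs: 3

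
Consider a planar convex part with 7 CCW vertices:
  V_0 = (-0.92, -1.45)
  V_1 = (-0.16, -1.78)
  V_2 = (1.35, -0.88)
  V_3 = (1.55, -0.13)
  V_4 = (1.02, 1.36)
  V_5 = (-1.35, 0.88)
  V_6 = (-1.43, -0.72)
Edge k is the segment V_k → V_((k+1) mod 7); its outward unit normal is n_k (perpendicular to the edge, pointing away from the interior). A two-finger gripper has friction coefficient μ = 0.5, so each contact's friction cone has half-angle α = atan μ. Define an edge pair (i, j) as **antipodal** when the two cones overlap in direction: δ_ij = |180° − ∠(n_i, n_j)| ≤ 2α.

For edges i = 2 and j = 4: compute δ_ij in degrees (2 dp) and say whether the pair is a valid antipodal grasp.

α = atan 0.5 = 26.57°;  2α = 53.13°
edge 2: e_2 = (+0.20, +0.75);  n_2 = (+0.9662, -0.2577)
edge 4: e_4 = (-2.37, -0.48);  n_4 = (-0.1985, +0.9801)
∠(n_2, n_4) = 116.38°
δ = |180° − 116.38°| = 63.62°
63.62° > 2α = 53.13°  →  invalid

δ = 63.62°, invalid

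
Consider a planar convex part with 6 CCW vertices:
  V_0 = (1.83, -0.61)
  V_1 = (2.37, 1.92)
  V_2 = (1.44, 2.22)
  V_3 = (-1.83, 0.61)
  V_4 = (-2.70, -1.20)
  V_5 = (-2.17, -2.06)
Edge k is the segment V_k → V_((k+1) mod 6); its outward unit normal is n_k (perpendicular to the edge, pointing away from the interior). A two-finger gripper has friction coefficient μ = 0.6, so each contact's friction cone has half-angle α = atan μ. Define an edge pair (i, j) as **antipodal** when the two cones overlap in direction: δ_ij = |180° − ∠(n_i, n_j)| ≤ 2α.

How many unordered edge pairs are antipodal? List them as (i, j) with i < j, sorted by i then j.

count = 7; pairs: (0,2), (0,3), (0,4), (1,4), (1,5), (2,5), (3,5)

α = atan 0.6 = 30.96°;  2α = 61.93°
n_0 = (+0.9780, -0.2087)
n_1 = (+0.3070, +0.9517)
n_2 = (-0.4417, +0.8972)
n_3 = (-0.9013, +0.4332)
n_4 = (-0.8513, -0.5246)
n_5 = (+0.3408, -0.9401)
  (0,1): δ = 95.83°  ·
  (0,2): δ = 51.74°  ✓
  (0,3): δ = 13.62°  ✓
  (0,4): δ = 43.69°  ✓
  (0,5): δ = 121.97°  ·
  (1,2): δ = 135.91°  ·
  (1,3): δ = 97.79°  ·
  (1,4): δ = 40.48°  ✓
  (1,5): δ = 37.80°  ✓
  (2,3): δ = 141.89°  ·
  (2,4): δ = 84.57°  ·
  (2,5): δ = 6.29°  ✓
  (3,4): δ = 122.68°  ·
  (3,5): δ = 44.40°  ✓
  (4,5): δ = 101.72°  ·
antipodal pairs: 7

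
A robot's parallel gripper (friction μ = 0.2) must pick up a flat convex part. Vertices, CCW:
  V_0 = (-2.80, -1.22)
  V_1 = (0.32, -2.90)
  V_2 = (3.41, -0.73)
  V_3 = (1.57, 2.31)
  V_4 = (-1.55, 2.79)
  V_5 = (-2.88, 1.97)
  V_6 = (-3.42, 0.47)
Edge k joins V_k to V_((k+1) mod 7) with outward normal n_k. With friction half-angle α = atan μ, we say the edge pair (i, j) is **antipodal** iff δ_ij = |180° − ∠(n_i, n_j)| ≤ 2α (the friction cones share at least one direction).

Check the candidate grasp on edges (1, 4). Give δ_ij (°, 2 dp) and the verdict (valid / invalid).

δ = 3.42°, valid

α = atan 0.2 = 11.31°;  2α = 22.62°
edge 1: e_1 = (+3.09, +2.17);  n_1 = (+0.5747, -0.8184)
edge 4: e_4 = (-1.33, -0.82);  n_4 = (-0.5248, +0.8512)
∠(n_1, n_4) = 176.58°
δ = |180° − 176.58°| = 3.42°
3.42° ≤ 2α = 22.62°  →  valid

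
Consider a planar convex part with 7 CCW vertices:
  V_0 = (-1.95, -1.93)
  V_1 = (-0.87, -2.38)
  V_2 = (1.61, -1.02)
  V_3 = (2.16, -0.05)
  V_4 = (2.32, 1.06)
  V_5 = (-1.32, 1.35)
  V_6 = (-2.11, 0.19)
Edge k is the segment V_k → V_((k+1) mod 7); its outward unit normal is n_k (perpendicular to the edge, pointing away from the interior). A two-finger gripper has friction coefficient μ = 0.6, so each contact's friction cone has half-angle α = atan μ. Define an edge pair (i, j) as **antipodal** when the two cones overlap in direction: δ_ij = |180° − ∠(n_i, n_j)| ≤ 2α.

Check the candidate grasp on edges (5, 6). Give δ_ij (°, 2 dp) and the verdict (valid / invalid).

α = atan 0.6 = 30.96°;  2α = 61.93°
edge 5: e_5 = (-0.79, -1.16);  n_5 = (-0.8265, +0.5629)
edge 6: e_6 = (+0.16, -2.12);  n_6 = (-0.9972, -0.0753)
∠(n_5, n_6) = 38.57°
δ = |180° − 38.57°| = 141.43°
141.43° > 2α = 61.93°  →  invalid

δ = 141.43°, invalid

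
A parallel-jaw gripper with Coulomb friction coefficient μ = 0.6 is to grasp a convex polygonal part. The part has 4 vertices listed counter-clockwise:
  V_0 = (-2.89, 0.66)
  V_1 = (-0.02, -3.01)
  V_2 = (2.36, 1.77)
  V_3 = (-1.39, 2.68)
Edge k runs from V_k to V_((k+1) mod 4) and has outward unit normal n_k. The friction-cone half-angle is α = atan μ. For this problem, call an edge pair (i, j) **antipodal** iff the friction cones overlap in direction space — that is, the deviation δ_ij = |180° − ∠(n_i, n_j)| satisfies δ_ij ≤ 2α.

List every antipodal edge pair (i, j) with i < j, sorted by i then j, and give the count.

count = 2; pairs: (0,2), (1,3)

α = atan 0.6 = 30.96°;  2α = 61.93°
n_0 = (-0.7877, -0.6160)
n_1 = (+0.8952, -0.4457)
n_2 = (+0.2358, +0.9718)
n_3 = (-0.8029, +0.5962)
  (0,1): δ = 64.50°  ·
  (0,2): δ = 38.33°  ✓
  (0,3): δ = 105.38°  ·
  (1,2): δ = 77.17°  ·
  (1,3): δ = 10.13°  ✓
  (2,3): δ = 112.96°  ·
antipodal pairs: 2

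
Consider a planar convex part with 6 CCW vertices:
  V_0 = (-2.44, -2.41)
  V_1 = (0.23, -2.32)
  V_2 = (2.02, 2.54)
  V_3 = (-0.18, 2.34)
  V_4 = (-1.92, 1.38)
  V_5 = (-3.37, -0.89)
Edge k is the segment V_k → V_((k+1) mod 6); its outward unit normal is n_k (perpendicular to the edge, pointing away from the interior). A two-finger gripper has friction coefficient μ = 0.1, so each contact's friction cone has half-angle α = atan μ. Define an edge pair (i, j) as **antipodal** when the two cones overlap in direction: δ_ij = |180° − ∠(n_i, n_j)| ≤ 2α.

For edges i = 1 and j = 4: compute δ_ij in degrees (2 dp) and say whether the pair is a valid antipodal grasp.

δ = 12.35°, invalid

α = atan 0.1 = 5.71°;  2α = 11.42°
edge 1: e_1 = (+1.79, +4.86);  n_1 = (+0.9384, -0.3456)
edge 4: e_4 = (-1.45, -2.27);  n_4 = (-0.8427, +0.5383)
∠(n_1, n_4) = 167.65°
δ = |180° − 167.65°| = 12.35°
12.35° > 2α = 11.42°  →  invalid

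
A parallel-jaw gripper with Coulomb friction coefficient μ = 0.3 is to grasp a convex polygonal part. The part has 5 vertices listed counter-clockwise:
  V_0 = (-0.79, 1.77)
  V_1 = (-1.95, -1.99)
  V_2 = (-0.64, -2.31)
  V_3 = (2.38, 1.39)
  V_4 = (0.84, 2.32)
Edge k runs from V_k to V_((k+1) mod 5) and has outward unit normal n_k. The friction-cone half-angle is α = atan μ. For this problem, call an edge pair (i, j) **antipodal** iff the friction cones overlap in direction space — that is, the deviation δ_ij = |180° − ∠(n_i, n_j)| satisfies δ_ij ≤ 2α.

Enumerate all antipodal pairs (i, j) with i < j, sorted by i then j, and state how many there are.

α = atan 0.3 = 16.70°;  2α = 33.40°
n_0 = (-0.9556, +0.2948)
n_1 = (-0.2373, -0.9714)
n_2 = (+0.7747, -0.6323)
n_3 = (+0.5169, +0.8560)
n_4 = (-0.3197, +0.9475)
  (0,1): δ = 86.58°  ·
  (0,2): δ = 22.08°  ✓
  (0,3): δ = 76.02°  ·
  (0,4): δ = 125.79°  ·
  (1,2): δ = 115.49°  ·
  (1,3): δ = 17.40°  ✓
  (1,4): δ = 32.37°  ✓
  (2,3): δ = 81.91°  ·
  (2,4): δ = 32.13°  ✓
  (3,4): δ = 130.23°  ·
antipodal pairs: 4

count = 4; pairs: (0,2), (1,3), (1,4), (2,4)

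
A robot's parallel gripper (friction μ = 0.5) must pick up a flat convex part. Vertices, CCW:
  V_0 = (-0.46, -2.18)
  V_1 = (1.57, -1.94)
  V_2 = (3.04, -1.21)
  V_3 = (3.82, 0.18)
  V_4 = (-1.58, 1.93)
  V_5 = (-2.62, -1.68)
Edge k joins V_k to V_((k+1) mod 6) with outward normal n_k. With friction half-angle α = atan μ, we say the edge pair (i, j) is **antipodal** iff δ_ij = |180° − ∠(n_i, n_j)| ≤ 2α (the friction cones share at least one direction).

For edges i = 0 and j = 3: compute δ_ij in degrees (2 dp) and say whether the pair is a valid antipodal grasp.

α = atan 0.5 = 26.57°;  2α = 53.13°
edge 0: e_0 = (+2.03, +0.24);  n_0 = (+0.1174, -0.9931)
edge 3: e_3 = (-5.40, +1.75);  n_3 = (+0.3083, +0.9513)
∠(n_0, n_3) = 155.30°
δ = |180° − 155.30°| = 24.70°
24.70° ≤ 2α = 53.13°  →  valid

δ = 24.70°, valid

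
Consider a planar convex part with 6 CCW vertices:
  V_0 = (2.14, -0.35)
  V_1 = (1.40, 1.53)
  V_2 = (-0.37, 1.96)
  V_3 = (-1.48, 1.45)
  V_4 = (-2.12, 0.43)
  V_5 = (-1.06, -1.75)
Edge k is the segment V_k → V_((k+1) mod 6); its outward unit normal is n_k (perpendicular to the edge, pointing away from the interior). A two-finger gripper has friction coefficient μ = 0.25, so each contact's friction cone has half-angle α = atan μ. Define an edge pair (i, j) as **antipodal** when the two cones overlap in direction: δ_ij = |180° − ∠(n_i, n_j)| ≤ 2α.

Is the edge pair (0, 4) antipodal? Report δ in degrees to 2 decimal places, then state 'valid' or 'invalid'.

α = atan 0.25 = 14.04°;  2α = 28.07°
edge 0: e_0 = (-0.74, +1.88);  n_0 = (+0.9305, +0.3663)
edge 4: e_4 = (+1.06, -2.18);  n_4 = (-0.8993, -0.4373)
∠(n_0, n_4) = 175.55°
δ = |180° − 175.55°| = 4.45°
4.45° ≤ 2α = 28.07°  →  valid

δ = 4.45°, valid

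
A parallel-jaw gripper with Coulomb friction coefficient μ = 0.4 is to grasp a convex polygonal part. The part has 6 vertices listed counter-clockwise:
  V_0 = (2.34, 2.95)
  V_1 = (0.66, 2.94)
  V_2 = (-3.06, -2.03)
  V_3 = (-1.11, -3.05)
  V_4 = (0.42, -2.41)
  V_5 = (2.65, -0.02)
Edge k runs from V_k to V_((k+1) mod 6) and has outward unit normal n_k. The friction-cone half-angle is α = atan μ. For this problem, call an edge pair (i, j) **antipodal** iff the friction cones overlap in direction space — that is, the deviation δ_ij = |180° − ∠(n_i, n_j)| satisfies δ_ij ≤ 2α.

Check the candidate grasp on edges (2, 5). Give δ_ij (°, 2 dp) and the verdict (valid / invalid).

δ = 56.43°, invalid

α = atan 0.4 = 21.80°;  2α = 43.60°
edge 2: e_2 = (+1.95, -1.02);  n_2 = (-0.4635, -0.8861)
edge 5: e_5 = (-0.31, +2.97);  n_5 = (+0.9946, +0.1038)
∠(n_2, n_5) = 123.57°
δ = |180° − 123.57°| = 56.43°
56.43° > 2α = 43.60°  →  invalid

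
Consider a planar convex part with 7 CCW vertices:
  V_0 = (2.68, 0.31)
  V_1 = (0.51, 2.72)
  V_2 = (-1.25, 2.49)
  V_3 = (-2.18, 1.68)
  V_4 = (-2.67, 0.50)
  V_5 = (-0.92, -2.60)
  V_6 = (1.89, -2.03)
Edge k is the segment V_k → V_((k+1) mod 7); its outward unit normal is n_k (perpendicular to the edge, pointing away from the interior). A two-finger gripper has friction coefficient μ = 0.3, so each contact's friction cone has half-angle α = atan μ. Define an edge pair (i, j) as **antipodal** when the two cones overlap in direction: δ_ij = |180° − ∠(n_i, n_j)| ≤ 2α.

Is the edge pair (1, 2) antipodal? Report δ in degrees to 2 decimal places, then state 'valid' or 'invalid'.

δ = 146.39°, invalid

α = atan 0.3 = 16.70°;  2α = 33.40°
edge 1: e_1 = (-1.76, -0.23);  n_1 = (-0.1296, +0.9916)
edge 2: e_2 = (-0.93, -0.81);  n_2 = (-0.6568, +0.7541)
∠(n_1, n_2) = 33.61°
δ = |180° − 33.61°| = 146.39°
146.39° > 2α = 33.40°  →  invalid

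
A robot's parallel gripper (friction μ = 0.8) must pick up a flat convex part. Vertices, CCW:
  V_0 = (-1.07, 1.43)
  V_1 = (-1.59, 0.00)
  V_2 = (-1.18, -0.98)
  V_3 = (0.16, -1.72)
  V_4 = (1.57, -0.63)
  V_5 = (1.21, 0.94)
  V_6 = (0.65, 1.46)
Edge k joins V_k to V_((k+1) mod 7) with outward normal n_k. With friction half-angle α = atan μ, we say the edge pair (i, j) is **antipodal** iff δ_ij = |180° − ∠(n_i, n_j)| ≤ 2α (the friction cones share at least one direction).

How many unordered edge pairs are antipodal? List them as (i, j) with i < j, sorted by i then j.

count = 11; pairs: (0,3), (0,4), (0,5), (1,3), (1,4), (1,5), (1,6), (2,4), (2,5), (2,6), (3,6)

α = atan 0.8 = 38.66°;  2α = 77.32°
n_0 = (-0.9398, +0.3417)
n_1 = (-0.9225, -0.3860)
n_2 = (-0.4834, -0.8754)
n_3 = (+0.6116, -0.7912)
n_4 = (+0.9747, +0.2235)
n_5 = (+0.6805, +0.7328)
n_6 = (-0.0174, +0.9998)
  (0,1): δ = 137.31°  ·
  (0,2): δ = 98.93°  ·
  (0,3): δ = 32.31°  ✓
  (0,4): δ = 32.90°  ✓
  (0,5): δ = 67.10°  ✓
  (0,6): δ = 110.98°  ·
  (1,2): δ = 141.61°  ·
  (1,3): δ = 75.00°  ✓
  (1,4): δ = 9.79°  ✓
  (1,5): δ = 24.42°  ✓
  (1,6): δ = 68.30°  ✓
  (2,3): δ = 113.39°  ·
  (2,4): δ = 48.18°  ✓
  (2,5): δ = 13.97°  ✓
  (2,6): δ = 29.91°  ✓
  (3,4): δ = 114.79°  ·
  (3,5): δ = 80.58°  ·
  (3,6): δ = 36.71°  ✓
  (4,5): δ = 145.79°  ·
  (4,6): δ = 101.92°  ·
  (5,6): δ = 136.12°  ·
antipodal pairs: 11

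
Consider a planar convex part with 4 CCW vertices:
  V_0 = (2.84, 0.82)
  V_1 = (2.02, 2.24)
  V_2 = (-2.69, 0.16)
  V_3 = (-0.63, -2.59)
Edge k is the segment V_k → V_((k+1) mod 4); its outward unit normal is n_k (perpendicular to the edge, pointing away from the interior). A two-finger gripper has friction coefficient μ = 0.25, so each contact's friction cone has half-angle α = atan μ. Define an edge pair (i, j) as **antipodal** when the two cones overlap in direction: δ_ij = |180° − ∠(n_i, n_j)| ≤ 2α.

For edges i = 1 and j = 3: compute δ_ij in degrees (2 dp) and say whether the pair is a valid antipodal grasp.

α = atan 0.25 = 14.04°;  2α = 28.07°
edge 1: e_1 = (-4.71, -2.08);  n_1 = (-0.4040, +0.9148)
edge 3: e_3 = (+3.47, +3.41);  n_3 = (+0.7009, -0.7132)
∠(n_1, n_3) = 159.33°
δ = |180° − 159.33°| = 20.67°
20.67° ≤ 2α = 28.07°  →  valid

δ = 20.67°, valid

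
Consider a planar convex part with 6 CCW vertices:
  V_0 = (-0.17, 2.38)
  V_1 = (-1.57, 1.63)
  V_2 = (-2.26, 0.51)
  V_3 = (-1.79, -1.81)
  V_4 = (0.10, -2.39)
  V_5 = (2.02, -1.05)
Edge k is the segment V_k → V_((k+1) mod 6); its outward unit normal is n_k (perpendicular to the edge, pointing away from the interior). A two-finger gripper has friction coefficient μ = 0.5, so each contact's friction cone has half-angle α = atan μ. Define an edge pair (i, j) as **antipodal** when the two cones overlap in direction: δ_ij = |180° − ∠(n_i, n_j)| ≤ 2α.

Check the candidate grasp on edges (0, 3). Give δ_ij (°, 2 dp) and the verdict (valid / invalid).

δ = 45.24°, valid

α = atan 0.5 = 26.57°;  2α = 53.13°
edge 0: e_0 = (-1.40, -0.75);  n_0 = (-0.4722, +0.8815)
edge 3: e_3 = (+1.89, -0.58);  n_3 = (-0.2934, -0.9560)
∠(n_0, n_3) = 134.76°
δ = |180° − 134.76°| = 45.24°
45.24° ≤ 2α = 53.13°  →  valid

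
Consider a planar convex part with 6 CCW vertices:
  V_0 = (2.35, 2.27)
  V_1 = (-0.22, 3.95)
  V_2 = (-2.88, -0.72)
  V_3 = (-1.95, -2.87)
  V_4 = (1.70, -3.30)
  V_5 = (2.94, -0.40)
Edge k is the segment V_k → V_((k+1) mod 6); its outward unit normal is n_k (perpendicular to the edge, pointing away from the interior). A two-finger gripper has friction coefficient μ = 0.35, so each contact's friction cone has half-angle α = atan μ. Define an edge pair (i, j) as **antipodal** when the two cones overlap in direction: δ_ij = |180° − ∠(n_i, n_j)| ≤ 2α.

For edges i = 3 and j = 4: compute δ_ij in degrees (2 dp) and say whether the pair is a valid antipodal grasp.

δ = 106.43°, invalid

α = atan 0.35 = 19.29°;  2α = 38.58°
edge 3: e_3 = (+3.65, -0.43);  n_3 = (-0.1170, -0.9931)
edge 4: e_4 = (+1.24, +2.90);  n_4 = (+0.9195, -0.3932)
∠(n_3, n_4) = 73.57°
δ = |180° − 73.57°| = 106.43°
106.43° > 2α = 38.58°  →  invalid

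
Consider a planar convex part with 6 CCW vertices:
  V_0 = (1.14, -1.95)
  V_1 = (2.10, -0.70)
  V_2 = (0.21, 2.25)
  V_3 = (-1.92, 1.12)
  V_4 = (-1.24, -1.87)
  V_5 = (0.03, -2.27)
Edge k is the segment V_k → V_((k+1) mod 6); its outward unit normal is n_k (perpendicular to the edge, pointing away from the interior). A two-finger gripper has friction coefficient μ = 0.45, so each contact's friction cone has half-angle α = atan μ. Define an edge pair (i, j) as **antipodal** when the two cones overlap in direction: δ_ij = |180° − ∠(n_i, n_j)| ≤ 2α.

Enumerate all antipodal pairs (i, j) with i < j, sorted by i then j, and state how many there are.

count = 5; pairs: (0,2), (1,3), (1,4), (2,4), (2,5)

α = atan 0.45 = 24.23°;  2α = 48.46°
n_0 = (+0.7931, -0.6091)
n_1 = (+0.8420, +0.5395)
n_2 = (-0.4686, +0.8834)
n_3 = (-0.9751, -0.2218)
n_4 = (-0.3004, -0.9538)
n_5 = (+0.2770, -0.9609)
  (0,1): δ = 109.83°  ·
  (0,2): δ = 24.53°  ✓
  (0,3): δ = 50.34°  ·
  (0,4): δ = 110.04°  ·
  (0,5): δ = 143.61°  ·
  (1,2): δ = 94.70°  ·
  (1,3): δ = 19.83°  ✓
  (1,4): δ = 39.87°  ✓
  (1,5): δ = 73.43°  ·
  (2,3): δ = 105.13°  ·
  (2,4): δ = 45.43°  ✓
  (2,5): δ = 11.87°  ✓
  (3,4): δ = 120.29°  ·
  (3,5): δ = 86.73°  ·
  (4,5): δ = 146.44°  ·
antipodal pairs: 5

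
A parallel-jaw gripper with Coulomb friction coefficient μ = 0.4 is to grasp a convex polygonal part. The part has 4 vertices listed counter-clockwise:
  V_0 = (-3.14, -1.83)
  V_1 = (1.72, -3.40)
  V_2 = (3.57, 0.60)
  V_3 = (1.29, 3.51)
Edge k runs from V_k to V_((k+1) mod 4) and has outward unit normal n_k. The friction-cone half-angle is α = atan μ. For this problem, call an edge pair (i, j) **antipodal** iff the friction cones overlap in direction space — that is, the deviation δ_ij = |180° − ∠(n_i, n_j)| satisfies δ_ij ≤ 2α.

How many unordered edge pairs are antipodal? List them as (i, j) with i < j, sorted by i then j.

count = 2; pairs: (0,2), (1,3)

α = atan 0.4 = 21.80°;  2α = 43.60°
n_0 = (-0.3074, -0.9516)
n_1 = (+0.9076, -0.4198)
n_2 = (+0.7872, +0.6167)
n_3 = (-0.7696, +0.6385)
  (0,1): δ = 96.92°  ·
  (0,2): δ = 34.02°  ✓
  (0,3): δ = 68.22°  ·
  (1,2): δ = 117.10°  ·
  (1,3): δ = 14.86°  ✓
  (2,3): δ = 77.76°  ·
antipodal pairs: 2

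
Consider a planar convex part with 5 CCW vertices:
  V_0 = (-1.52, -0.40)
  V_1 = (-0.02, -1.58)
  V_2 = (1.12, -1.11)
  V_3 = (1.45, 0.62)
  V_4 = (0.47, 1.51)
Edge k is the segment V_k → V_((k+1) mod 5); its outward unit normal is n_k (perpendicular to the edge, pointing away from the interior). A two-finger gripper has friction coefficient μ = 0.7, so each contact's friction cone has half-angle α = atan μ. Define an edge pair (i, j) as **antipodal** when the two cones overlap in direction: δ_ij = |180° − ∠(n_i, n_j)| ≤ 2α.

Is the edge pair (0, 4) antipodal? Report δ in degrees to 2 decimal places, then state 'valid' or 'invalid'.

δ = 82.02°, invalid

α = atan 0.7 = 34.99°;  2α = 69.98°
edge 0: e_0 = (+1.50, -1.18);  n_0 = (-0.6183, -0.7860)
edge 4: e_4 = (-1.99, -1.91);  n_4 = (-0.6925, +0.7215)
∠(n_0, n_4) = 97.98°
δ = |180° − 97.98°| = 82.02°
82.02° > 2α = 69.98°  →  invalid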